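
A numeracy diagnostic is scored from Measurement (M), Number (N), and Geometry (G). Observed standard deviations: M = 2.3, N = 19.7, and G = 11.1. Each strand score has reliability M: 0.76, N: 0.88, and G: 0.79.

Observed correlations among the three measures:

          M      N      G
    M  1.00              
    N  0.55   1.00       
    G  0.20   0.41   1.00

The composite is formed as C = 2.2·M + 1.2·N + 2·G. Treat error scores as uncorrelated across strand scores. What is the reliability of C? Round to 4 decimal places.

Var(C) = 2.2²·2.3² + 1.2²·19.7² + 2²·11.1² + 2·[2.64·2.3·19.7·0.55 + 4.4·2.3·11.1·0.20 + 2.4·19.7·11.1·0.41] = 1077.29 + 606.856 = 1684.15.
Under uncorrelated errors the observed covariances equal the true-score covariances, so only the own-variance terms attenuate.
True-score variance = [2.2²·2.3²·0.76 + 1.2²·19.7²·0.88 + 2²·11.1²·0.79] + 606.856 = 900.59 + 606.856 = 1507.45.
Reliability = 1507.45 / 1684.15 = 0.8951.

0.8951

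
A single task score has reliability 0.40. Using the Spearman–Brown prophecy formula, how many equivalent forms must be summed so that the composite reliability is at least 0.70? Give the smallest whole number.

4

k ≥ ρ*(1−ρ₁)/(ρ₁(1−ρ*)) = 0.70·0.60 / (0.40·0.30) = 3.500.
Smallest integer k = 4.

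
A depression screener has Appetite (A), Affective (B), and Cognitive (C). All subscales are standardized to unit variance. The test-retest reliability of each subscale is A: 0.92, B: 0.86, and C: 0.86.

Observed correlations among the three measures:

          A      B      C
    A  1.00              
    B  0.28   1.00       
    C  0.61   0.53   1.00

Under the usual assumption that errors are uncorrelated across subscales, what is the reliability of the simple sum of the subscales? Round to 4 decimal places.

Var(A+B+C) = 3 + 2·[0.28 + 0.61 + 0.53] = 3 + 2.84 = 5.84.
With uncorrelated errors the cross-covariances are all true-score covariance, so they carry over unchanged; only the diagonal terms shrink to ρᵢσᵢ².
True-score variance = [0.92 + 0.86 + 0.86] + 2.84 = 2.64 + 2.84 = 5.48.
Reliability = 5.48 / 5.84 = 0.9384.

0.9384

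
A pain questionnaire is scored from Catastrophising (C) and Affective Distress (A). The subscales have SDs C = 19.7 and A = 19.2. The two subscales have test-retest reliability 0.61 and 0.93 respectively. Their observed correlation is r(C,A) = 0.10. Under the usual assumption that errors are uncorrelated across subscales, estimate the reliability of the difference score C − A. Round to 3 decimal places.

Var(C−A) = 19.7² + 19.2² − 2·19.7·19.2·0.10 = 756.73 − 75.648 = 681.082.
Under uncorrelated errors the observed covariances equal the true-score covariances, so only the own-variance terms attenuate.
True-score variance = [19.7²·0.61 + 19.2²·0.93] − 75.648 = 579.57 − 75.648 = 503.922.
Reliability = 503.922 / 681.082 = 0.740.

0.740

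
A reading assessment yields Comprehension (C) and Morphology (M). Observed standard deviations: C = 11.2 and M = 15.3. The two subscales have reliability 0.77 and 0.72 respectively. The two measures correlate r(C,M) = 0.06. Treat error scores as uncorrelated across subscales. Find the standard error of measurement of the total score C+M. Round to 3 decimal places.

Var(total) = 359.53 + 20.5632 = 380.093.
True-score variance = 265.134 + 20.5632 = 285.697, so reliability = 0.7516.
Error variance = 380.093 − 285.697 = 94.3964; SEM = √94.3964 = 9.716.

9.716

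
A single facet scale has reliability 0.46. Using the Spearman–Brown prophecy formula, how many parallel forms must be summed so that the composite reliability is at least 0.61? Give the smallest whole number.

2

k ≥ ρ*(1−ρ₁)/(ρ₁(1−ρ*)) = 0.61·0.54 / (0.46·0.39) = 1.836.
Smallest integer k = 2.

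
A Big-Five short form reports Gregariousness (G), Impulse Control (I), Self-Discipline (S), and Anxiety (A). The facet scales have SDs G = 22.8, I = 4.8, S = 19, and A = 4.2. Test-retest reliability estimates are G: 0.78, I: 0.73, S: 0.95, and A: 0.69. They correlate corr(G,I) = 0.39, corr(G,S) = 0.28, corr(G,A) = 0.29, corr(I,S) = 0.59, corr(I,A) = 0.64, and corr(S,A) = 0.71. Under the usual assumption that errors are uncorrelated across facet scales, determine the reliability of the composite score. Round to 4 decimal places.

0.9071

Var(G+I+S+A) = 22.8² + 4.8² + 19² + 4.2² + 2·[22.8·4.8·0.39 + 22.8·19·0.28 + 22.8·4.2·0.29 + 4.8·19·0.59 + 4.8·4.2·0.64 + 19·4.2·0.71] = 921.52 + 630.233 = 1551.75.
Under uncorrelated errors the observed covariances equal the true-score covariances, so only the own-variance terms attenuate.
True-score variance = [22.8²·0.78 + 4.8²·0.73 + 19²·0.95 + 4.2²·0.69] + 630.233 = 777.416 + 630.233 = 1407.65.
Reliability = 1407.65 / 1551.75 = 0.9071.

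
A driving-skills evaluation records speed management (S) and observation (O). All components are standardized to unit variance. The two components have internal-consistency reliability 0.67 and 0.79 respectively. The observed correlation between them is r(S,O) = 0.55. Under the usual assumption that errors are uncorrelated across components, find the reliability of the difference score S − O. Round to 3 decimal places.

Var(S−O) = 1 + 1 − 2·0.55 = 2 − 1.1 = 0.9.
With uncorrelated errors the cross-covariances are all true-score covariance, so they carry over unchanged; only the diagonal terms shrink to ρᵢσᵢ².
True-score variance = [0.67 + 0.79] − 1.1 = 1.46 − 1.1 = 0.36.
Reliability = 0.36 / 0.9 = 0.400.

0.400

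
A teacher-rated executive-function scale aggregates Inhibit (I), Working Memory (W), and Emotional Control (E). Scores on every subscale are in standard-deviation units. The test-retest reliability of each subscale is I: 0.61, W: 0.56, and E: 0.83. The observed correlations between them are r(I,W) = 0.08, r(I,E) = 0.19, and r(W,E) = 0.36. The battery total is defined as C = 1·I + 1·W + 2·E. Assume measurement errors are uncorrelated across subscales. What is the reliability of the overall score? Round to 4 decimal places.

0.8194

Var(C) = 1 + 1 + 2² + 2·[0.08 + 2·0.19 + 2·0.36] = 6 + 2.36 = 8.36.
With uncorrelated errors the cross-covariances are all true-score covariance, so they carry over unchanged; only the diagonal terms shrink to ρᵢσᵢ².
True-score variance = [0.61 + 0.56 + 2²·0.83] + 2.36 = 4.49 + 2.36 = 6.85.
Reliability = 6.85 / 8.36 = 0.8194.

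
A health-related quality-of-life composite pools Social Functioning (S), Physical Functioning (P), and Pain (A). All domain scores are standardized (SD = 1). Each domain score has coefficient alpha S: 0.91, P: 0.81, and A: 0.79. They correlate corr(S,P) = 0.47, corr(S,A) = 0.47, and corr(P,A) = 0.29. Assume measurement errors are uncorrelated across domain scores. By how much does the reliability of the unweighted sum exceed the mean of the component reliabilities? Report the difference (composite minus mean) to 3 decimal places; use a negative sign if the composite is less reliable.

0.074

Var(sum) = 3 + 2.46 = 5.46; true-score variance = 2.51 + 2.46 = 4.97; composite reliability = 0.9103.
Mean component reliability = 0.8367.
Difference = 0.9103 − 0.8367 = 0.074.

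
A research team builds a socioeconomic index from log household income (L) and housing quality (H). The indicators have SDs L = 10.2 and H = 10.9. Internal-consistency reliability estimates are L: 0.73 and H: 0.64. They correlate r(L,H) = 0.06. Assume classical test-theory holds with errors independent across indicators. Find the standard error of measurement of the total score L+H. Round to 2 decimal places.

8.42

Var(total) = 222.85 + 13.3416 = 236.192.
True-score variance = 151.988 + 13.3416 = 165.329, so reliability = 0.7000.
Error variance = 236.192 − 165.329 = 70.8624; SEM = √70.8624 = 8.42.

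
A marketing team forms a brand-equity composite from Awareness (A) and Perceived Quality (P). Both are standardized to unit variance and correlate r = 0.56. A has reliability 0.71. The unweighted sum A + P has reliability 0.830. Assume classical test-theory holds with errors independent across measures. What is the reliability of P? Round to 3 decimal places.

0.760

Var(A+P) = 2 + 2·0.56 = 3.120.
True-score variance = ρ_A + ρ_P + 2·0.56, so 0.830 = (0.71 + ρ_P + 1.12) / 3.120.
ρ_P = 0.830·3.120 − 0.71 − 1.12 = 0.760.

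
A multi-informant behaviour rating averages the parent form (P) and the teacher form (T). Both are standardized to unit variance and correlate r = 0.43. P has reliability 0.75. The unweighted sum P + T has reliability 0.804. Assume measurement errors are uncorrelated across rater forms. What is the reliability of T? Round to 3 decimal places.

Var(P+T) = 2 + 2·0.43 = 2.860.
True-score variance = ρ_P + ρ_T + 2·0.43, so 0.804 = (0.75 + ρ_T + 0.86) / 2.860.
ρ_T = 0.804·2.860 − 0.75 − 0.86 = 0.689.

0.689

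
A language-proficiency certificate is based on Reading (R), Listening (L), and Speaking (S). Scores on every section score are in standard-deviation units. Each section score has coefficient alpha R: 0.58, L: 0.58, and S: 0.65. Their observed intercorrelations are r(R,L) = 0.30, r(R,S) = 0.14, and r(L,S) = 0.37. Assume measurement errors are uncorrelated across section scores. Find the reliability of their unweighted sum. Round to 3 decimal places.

Var(R+L+S) = 3 + 2·[0.30 + 0.14 + 0.37] = 3 + 1.62 = 4.62.
Under uncorrelated errors the observed covariances equal the true-score covariances, so only the own-variance terms attenuate.
True-score variance = [0.58 + 0.58 + 0.65] + 1.62 = 1.81 + 1.62 = 3.43.
Reliability = 3.43 / 4.62 = 0.742.

0.742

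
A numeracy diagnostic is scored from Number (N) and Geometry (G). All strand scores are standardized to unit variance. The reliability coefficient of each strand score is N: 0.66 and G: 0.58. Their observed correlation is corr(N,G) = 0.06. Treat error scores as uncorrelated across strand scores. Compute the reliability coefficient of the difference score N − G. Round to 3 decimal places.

Var(N−G) = 1 + 1 − 2·0.06 = 2 − 0.12 = 1.88.
With uncorrelated errors the cross-covariances are all true-score covariance, so they carry over unchanged; only the diagonal terms shrink to ρᵢσᵢ².
True-score variance = [0.66 + 0.58] − 0.12 = 1.24 − 0.12 = 1.12.
Reliability = 1.12 / 1.88 = 0.596.

0.596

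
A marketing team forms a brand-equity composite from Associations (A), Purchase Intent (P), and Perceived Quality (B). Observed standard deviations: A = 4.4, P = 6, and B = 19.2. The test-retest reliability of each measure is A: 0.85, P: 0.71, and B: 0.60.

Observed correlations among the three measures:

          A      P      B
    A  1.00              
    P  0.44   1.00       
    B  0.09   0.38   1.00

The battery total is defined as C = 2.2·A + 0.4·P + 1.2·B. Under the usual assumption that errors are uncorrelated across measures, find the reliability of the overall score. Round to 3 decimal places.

Var(C) = 2.2²·4.4² + 0.4²·6² + 1.2²·19.2² + 2·[0.88·4.4·6·0.44 + 2.64·4.4·19.2·0.09 + 0.48·6·19.2·0.38] = 630.304 + 102.614 = 732.918.
Because errors are independent across components, Cov(Tᵢ,Tⱼ) = Cov(Xᵢ,Xⱼ); the off-diagonal part of the true-score variance is the same as above.
True-score variance = [2.2²·4.4²·0.85 + 0.4²·6²·0.71 + 1.2²·19.2²·0.60] + 102.614 = 402.242 + 102.614 = 504.856.
Reliability = 504.856 / 732.918 = 0.689.

0.689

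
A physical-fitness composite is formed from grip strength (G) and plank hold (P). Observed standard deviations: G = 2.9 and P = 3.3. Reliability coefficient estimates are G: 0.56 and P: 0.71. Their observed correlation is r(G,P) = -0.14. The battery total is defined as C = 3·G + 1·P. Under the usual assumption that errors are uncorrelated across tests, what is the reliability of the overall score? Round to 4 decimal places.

0.5358

Var(C) = 3²·2.9² + 3.3² + 2·[3·2.9·3.3·(-0.14)] = 86.58 − 8.0388 = 78.5412.
With uncorrelated errors the cross-covariances are all true-score covariance, so they carry over unchanged; only the diagonal terms shrink to ρᵢσᵢ².
True-score variance = [3²·2.9²·0.56 + 3.3²·0.71] − 8.0388 = 50.1183 − 8.0388 = 42.0795.
Reliability = 42.0795 / 78.5412 = 0.5358.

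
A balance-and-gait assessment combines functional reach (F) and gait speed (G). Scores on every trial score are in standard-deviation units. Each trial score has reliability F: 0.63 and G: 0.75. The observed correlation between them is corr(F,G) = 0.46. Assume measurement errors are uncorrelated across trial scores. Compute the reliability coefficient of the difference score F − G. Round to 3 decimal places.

Var(F−G) = 1 + 1 − 2·0.46 = 2 − 0.92 = 1.08.
With uncorrelated errors the cross-covariances are all true-score covariance, so they carry over unchanged; only the diagonal terms shrink to ρᵢσᵢ².
True-score variance = [0.63 + 0.75] − 0.92 = 1.38 − 0.92 = 0.46.
Reliability = 0.46 / 1.08 = 0.426.

0.426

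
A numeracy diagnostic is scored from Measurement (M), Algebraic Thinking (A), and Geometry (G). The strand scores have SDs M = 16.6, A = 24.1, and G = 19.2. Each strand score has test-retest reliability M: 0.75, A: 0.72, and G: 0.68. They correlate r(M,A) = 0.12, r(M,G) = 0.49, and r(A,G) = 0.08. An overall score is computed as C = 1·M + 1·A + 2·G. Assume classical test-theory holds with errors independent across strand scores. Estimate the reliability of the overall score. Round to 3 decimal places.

Var(C) = 16.6² + 24.1² + 2²·19.2² + 2·[16.6·24.1·0.12 + 2·16.6·19.2·0.49 + 2·24.1·19.2·0.08] = 2330.93 + 868.776 = 3199.71.
Because errors are independent across components, Cov(Tᵢ,Tⱼ) = Cov(Xᵢ,Xⱼ); the off-diagonal part of the true-score variance is the same as above.
True-score variance = [16.6²·0.75 + 24.1²·0.72 + 2²·19.2²·0.68] + 868.776 = 1627.55 + 868.776 = 2496.33.
Reliability = 2496.33 / 3199.71 = 0.780.

0.780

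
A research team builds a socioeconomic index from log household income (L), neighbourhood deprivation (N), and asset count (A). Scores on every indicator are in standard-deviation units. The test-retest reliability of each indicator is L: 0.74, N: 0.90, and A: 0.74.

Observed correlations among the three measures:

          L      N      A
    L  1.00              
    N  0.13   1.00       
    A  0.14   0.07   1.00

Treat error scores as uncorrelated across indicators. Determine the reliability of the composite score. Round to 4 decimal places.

0.8315

Var(L+N+A) = 3 + 2·[0.13 + 0.14 + 0.07] = 3 + 0.68 = 3.68.
Under uncorrelated errors the observed covariances equal the true-score covariances, so only the own-variance terms attenuate.
True-score variance = [0.74 + 0.90 + 0.74] + 0.68 = 2.38 + 0.68 = 3.06.
Reliability = 3.06 / 3.68 = 0.8315.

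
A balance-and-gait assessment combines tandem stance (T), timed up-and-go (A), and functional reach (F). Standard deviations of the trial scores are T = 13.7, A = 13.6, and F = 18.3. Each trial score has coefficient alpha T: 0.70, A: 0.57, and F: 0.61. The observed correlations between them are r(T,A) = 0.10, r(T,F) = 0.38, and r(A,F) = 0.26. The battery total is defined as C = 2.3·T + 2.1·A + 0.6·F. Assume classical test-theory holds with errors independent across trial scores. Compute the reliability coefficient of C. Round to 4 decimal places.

0.7256

Var(C) = 2.3²·13.7² + 2.1²·13.6² + 0.6²·18.3² + 2·[4.83·13.7·13.6·0.10 + 1.38·13.7·18.3·0.38 + 1.26·13.6·18.3·0.26] = 1929.11 + 605.996 = 2535.11.
Under uncorrelated errors the observed covariances equal the true-score covariances, so only the own-variance terms attenuate.
True-score variance = [2.3²·13.7²·0.70 + 2.1²·13.6²·0.57 + 0.6²·18.3²·0.61] + 605.996 = 1233.49 + 605.996 = 1839.49.
Reliability = 1839.49 / 2535.11 = 0.7256.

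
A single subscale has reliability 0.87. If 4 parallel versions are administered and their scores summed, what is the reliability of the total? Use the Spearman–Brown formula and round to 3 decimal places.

ρ_k = kρ / (1 + (k−1)ρ) = 4·0.87 / (1 + 3·0.87) = 3.480 / 3.610 = 0.964.

0.964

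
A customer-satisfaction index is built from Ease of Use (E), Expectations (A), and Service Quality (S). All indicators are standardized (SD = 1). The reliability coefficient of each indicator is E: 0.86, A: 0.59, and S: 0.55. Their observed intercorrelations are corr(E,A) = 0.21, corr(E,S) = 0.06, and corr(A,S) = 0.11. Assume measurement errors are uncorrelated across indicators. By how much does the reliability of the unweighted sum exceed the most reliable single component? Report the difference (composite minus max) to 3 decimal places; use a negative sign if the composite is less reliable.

Var(sum) = 3 + 0.76 = 3.76; true-score variance = 2 + 0.76 = 2.76; composite reliability = 0.7340.
Max component reliability = 0.8600.
Difference = 0.7340 − 0.8600 = -0.126.

-0.126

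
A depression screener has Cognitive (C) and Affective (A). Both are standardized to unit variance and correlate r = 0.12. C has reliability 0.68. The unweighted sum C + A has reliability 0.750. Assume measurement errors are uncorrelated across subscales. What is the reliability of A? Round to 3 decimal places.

0.760

Var(C+A) = 2 + 2·0.12 = 2.240.
True-score variance = ρ_C + ρ_A + 2·0.12, so 0.750 = (0.68 + ρ_A + 0.24) / 2.240.
ρ_A = 0.750·2.240 − 0.68 − 0.24 = 0.760.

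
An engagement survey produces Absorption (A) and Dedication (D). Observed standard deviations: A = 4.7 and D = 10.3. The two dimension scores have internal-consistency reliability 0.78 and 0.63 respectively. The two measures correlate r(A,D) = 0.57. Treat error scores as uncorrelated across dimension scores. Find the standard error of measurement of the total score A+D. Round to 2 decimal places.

Var(total) = 128.18 + 55.1874 = 183.367.
True-score variance = 84.0669 + 55.1874 = 139.254, so reliability = 0.7594.
Error variance = 183.367 − 139.254 = 44.1131; SEM = √44.1131 = 6.64.

6.64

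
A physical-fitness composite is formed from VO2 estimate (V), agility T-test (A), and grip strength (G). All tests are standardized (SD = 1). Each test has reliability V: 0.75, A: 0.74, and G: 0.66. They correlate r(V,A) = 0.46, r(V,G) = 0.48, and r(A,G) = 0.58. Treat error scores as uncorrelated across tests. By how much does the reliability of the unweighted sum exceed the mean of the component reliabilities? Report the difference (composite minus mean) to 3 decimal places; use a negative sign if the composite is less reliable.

Var(sum) = 3 + 3.04 = 6.04; true-score variance = 2.15 + 3.04 = 5.19; composite reliability = 0.8593.
Mean component reliability = 0.7167.
Difference = 0.8593 − 0.7167 = 0.143.

0.143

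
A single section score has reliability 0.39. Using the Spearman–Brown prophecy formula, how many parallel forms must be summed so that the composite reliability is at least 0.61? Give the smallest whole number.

k ≥ ρ*(1−ρ₁)/(ρ₁(1−ρ*)) = 0.61·0.61 / (0.39·0.39) = 2.446.
Smallest integer k = 3.

3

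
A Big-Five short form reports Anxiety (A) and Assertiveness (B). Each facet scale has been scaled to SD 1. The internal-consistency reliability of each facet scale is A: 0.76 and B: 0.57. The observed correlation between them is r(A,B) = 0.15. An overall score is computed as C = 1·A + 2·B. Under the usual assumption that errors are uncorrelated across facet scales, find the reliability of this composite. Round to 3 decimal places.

0.650

Var(C) = 1 + 2² + 2·[2·0.15] = 5 + 0.6 = 5.6.
Because errors are independent across components, Cov(Tᵢ,Tⱼ) = Cov(Xᵢ,Xⱼ); the off-diagonal part of the true-score variance is the same as above.
True-score variance = [0.76 + 2²·0.57] + 0.6 = 3.04 + 0.6 = 3.64.
Reliability = 3.64 / 5.6 = 0.650.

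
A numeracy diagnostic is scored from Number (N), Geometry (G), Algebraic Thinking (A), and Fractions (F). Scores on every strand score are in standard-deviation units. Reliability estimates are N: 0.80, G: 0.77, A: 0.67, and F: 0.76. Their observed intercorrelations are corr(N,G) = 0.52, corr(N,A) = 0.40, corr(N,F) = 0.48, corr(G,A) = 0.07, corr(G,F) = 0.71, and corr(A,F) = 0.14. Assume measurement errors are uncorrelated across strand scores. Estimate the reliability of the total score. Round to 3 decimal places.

Var(N+G+A+F) = 4 + 2·[0.52 + 0.40 + 0.48 + 0.07 + 0.71 + 0.14] = 4 + 4.64 = 8.64.
Because errors are independent across components, Cov(Tᵢ,Tⱼ) = Cov(Xᵢ,Xⱼ); the off-diagonal part of the true-score variance is the same as above.
True-score variance = [0.80 + 0.77 + 0.67 + 0.76] + 4.64 = 3 + 4.64 = 7.64.
Reliability = 7.64 / 8.64 = 0.884.

0.884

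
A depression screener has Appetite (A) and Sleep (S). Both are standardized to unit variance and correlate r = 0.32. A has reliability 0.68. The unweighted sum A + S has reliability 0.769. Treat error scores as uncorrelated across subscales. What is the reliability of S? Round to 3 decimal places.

0.710

Var(A+S) = 2 + 2·0.32 = 2.640.
True-score variance = ρ_A + ρ_S + 2·0.32, so 0.769 = (0.68 + ρ_S + 0.64) / 2.640.
ρ_S = 0.769·2.640 − 0.68 − 0.64 = 0.710.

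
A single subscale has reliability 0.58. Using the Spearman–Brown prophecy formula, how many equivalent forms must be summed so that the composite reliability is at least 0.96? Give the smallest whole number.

k ≥ ρ*(1−ρ₁)/(ρ₁(1−ρ*)) = 0.96·0.42 / (0.58·0.04) = 17.379.
Smallest integer k = 18.

18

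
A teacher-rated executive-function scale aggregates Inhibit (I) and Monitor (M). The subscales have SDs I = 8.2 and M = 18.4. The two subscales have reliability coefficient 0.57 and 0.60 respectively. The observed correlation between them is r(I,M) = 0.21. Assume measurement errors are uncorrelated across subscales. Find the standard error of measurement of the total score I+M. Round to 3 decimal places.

12.819

Var(total) = 405.8 + 63.3696 = 469.17.
True-score variance = 241.463 + 63.3696 = 304.832, so reliability = 0.6497.
Error variance = 469.17 − 304.832 = 164.337; SEM = √164.337 = 12.819.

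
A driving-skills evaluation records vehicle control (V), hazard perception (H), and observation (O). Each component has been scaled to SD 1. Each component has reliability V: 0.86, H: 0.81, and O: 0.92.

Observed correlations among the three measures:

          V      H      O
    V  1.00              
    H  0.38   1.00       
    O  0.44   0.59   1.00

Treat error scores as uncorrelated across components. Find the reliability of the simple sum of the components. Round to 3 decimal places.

0.930

Var(V+H+O) = 3 + 2·[0.38 + 0.44 + 0.59] = 3 + 2.82 = 5.82.
With uncorrelated errors the cross-covariances are all true-score covariance, so they carry over unchanged; only the diagonal terms shrink to ρᵢσᵢ².
True-score variance = [0.86 + 0.81 + 0.92] + 2.82 = 2.59 + 2.82 = 5.41.
Reliability = 5.41 / 5.82 = 0.930.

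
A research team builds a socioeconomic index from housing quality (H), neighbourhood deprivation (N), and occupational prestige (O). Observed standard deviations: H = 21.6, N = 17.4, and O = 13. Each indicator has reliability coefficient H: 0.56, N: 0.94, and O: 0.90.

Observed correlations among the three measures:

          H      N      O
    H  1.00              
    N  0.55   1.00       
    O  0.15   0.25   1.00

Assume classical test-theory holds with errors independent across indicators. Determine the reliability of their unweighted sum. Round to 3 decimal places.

Var(H+N+O) = 21.6² + 17.4² + 13² + 2·[21.6·17.4·0.55 + 21.6·13·0.15 + 17.4·13·0.25] = 938.32 + 610.764 = 1549.08.
Under uncorrelated errors the observed covariances equal the true-score covariances, so only the own-variance terms attenuate.
True-score variance = [21.6²·0.56 + 17.4²·0.94 + 13²·0.90] + 610.764 = 697.968 + 610.764 = 1308.73.
Reliability = 1308.73 / 1549.08 = 0.845.

0.845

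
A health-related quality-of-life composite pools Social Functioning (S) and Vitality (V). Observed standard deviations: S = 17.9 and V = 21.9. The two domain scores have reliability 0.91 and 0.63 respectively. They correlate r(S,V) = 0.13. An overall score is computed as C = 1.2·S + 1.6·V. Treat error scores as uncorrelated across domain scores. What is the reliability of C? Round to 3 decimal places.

Var(C) = 1.2²·17.9² + 1.6²·21.9² + 2·[1.92·17.9·21.9·0.13] = 1689.19 + 195.691 = 1884.88.
With uncorrelated errors the cross-covariances are all true-score covariance, so they carry over unchanged; only the diagonal terms shrink to ρᵢσᵢ².
True-score variance = [1.2²·17.9²·0.91 + 1.6²·21.9²·0.63] + 195.691 = 1193.38 + 195.691 = 1389.07.
Reliability = 1389.07 / 1884.88 = 0.737.

0.737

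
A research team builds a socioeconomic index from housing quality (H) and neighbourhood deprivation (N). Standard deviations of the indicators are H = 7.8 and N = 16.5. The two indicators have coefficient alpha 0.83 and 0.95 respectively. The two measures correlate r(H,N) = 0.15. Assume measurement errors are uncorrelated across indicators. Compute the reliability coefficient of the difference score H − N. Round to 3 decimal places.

Var(H−N) = 7.8² + 16.5² − 2·7.8·16.5·0.15 = 333.09 − 38.61 = 294.48.
Because errors are independent across components, Cov(Tᵢ,Tⱼ) = Cov(Xᵢ,Xⱼ); the off-diagonal part of the true-score variance is the same as above.
True-score variance = [7.8²·0.83 + 16.5²·0.95] − 38.61 = 309.135 − 38.61 = 270.525.
Reliability = 270.525 / 294.48 = 0.919.

0.919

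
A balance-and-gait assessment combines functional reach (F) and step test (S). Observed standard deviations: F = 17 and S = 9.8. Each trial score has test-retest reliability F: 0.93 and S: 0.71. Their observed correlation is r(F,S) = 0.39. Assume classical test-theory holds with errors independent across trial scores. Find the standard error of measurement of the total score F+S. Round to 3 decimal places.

Var(total) = 385.04 + 129.948 = 514.988.
True-score variance = 336.958 + 129.948 = 466.906, so reliability = 0.9066.
Error variance = 514.988 − 466.906 = 48.0816; SEM = √48.0816 = 6.934.

6.934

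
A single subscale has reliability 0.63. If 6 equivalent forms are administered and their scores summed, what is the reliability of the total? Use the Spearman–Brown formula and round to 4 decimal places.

0.9108

ρ_k = kρ / (1 + (k−1)ρ) = 6·0.63 / (1 + 5·0.63) = 3.780 / 4.150 = 0.9108.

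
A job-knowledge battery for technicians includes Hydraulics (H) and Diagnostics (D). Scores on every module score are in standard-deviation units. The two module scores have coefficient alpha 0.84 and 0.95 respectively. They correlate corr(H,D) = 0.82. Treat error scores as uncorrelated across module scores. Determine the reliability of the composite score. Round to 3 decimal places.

0.942

Var(H+D) = 2 + 2·[0.82] = 2 + 1.64 = 3.64.
Under uncorrelated errors the observed covariances equal the true-score covariances, so only the own-variance terms attenuate.
True-score variance = [0.84 + 0.95] + 1.64 = 1.79 + 1.64 = 3.43.
Reliability = 3.43 / 3.64 = 0.942.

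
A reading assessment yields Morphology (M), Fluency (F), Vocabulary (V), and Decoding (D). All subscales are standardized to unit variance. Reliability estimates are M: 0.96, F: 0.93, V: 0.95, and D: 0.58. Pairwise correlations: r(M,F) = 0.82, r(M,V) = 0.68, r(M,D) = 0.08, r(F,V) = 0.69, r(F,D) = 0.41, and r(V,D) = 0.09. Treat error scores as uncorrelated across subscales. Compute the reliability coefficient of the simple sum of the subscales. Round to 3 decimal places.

Var(M+F+V+D) = 4 + 2·[0.82 + 0.68 + 0.08 + 0.69 + 0.41 + 0.09] = 4 + 5.54 = 9.54.
With uncorrelated errors the cross-covariances are all true-score covariance, so they carry over unchanged; only the diagonal terms shrink to ρᵢσᵢ².
True-score variance = [0.96 + 0.93 + 0.95 + 0.58] + 5.54 = 3.42 + 5.54 = 8.96.
Reliability = 8.96 / 9.54 = 0.939.

0.939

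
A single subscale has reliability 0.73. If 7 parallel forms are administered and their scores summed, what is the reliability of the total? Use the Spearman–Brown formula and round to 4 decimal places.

ρ_k = kρ / (1 + (k−1)ρ) = 7·0.73 / (1 + 6·0.73) = 5.110 / 5.380 = 0.9498.

0.9498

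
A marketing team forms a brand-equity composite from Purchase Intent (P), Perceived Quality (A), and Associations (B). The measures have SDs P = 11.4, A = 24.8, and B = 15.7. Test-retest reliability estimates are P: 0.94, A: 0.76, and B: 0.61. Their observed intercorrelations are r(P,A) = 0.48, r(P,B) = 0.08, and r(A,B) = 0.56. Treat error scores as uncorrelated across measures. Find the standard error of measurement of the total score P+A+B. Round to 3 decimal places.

Var(total) = 991.49 + 736.131 = 1727.62.
True-score variance = 739.952 + 736.131 = 1476.08, so reliability = 0.8544.
Error variance = 1727.62 − 1476.08 = 251.538; SEM = √251.538 = 15.860.

15.860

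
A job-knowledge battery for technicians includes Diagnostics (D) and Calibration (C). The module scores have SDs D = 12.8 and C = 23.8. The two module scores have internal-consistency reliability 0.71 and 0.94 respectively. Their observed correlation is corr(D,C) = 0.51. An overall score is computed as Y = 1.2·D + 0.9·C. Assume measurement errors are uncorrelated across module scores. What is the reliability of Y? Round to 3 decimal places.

Var(Y) = 1.2²·12.8² + 0.9²·23.8² + 2·[1.08·12.8·23.8·0.51] = 694.746 + 335.591 = 1030.34.
With uncorrelated errors the cross-covariances are all true-score covariance, so they carry over unchanged; only the diagonal terms shrink to ρᵢσᵢ².
True-score variance = [1.2²·12.8²·0.71 + 0.9²·23.8²·0.94] + 335.591 = 598.797 + 335.591 = 934.389.
Reliability = 934.389 / 1030.34 = 0.907.

0.907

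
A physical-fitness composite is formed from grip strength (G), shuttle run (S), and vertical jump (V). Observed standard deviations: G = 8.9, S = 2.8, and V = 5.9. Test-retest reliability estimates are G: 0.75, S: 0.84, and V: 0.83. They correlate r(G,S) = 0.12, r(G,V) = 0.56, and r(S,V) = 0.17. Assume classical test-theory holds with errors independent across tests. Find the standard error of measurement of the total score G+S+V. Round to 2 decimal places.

5.19

Var(total) = 121.86 + 70.4088 = 192.269.
True-score variance = 94.8854 + 70.4088 = 165.294, so reliability = 0.8597.
Error variance = 192.269 − 165.294 = 26.9746; SEM = √26.9746 = 5.19.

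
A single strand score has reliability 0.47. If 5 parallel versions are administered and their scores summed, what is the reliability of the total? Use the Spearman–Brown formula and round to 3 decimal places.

ρ_k = kρ / (1 + (k−1)ρ) = 5·0.47 / (1 + 4·0.47) = 2.350 / 2.880 = 0.816.

0.816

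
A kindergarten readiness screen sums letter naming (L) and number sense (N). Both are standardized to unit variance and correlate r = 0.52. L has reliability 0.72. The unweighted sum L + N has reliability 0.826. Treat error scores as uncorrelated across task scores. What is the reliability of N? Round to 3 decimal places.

Var(L+N) = 2 + 2·0.52 = 3.040.
True-score variance = ρ_L + ρ_N + 2·0.52, so 0.826 = (0.72 + ρ_N + 1.04) / 3.040.
ρ_N = 0.826·3.040 − 0.72 − 1.04 = 0.751.

0.751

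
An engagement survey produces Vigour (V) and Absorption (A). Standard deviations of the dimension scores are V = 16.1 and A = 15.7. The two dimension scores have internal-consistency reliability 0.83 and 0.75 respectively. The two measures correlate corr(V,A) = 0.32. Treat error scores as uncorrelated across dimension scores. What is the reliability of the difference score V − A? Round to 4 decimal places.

0.6927

Var(V−A) = 16.1² + 15.7² − 2·16.1·15.7·0.32 = 505.7 − 161.773 = 343.927.
Because errors are independent across components, Cov(Tᵢ,Tⱼ) = Cov(Xᵢ,Xⱼ); the off-diagonal part of the true-score variance is the same as above.
True-score variance = [16.1²·0.83 + 15.7²·0.75] − 161.773 = 400.012 − 161.773 = 238.239.
Reliability = 238.239 / 343.927 = 0.6927.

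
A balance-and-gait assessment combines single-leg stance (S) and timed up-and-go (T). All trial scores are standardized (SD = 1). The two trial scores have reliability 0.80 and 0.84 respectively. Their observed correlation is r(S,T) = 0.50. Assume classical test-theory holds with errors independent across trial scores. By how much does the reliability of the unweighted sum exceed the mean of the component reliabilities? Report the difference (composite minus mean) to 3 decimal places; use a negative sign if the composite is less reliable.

0.060

Var(sum) = 2 + 1 = 3; true-score variance = 1.64 + 1 = 2.64; composite reliability = 0.8800.
Mean component reliability = 0.8200.
Difference = 0.8800 − 0.8200 = 0.060.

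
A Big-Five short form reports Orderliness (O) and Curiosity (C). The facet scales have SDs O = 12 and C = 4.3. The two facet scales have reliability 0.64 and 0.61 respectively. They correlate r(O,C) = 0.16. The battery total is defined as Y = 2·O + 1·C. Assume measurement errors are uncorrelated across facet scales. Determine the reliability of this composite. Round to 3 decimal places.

Var(Y) = 2²·12² + 4.3² + 2·[2·12·4.3·0.16] = 594.49 + 33.024 = 627.514.
With uncorrelated errors the cross-covariances are all true-score covariance, so they carry over unchanged; only the diagonal terms shrink to ρᵢσᵢ².
True-score variance = [2²·12²·0.64 + 4.3²·0.61] + 33.024 = 379.919 + 33.024 = 412.943.
Reliability = 412.943 / 627.514 = 0.658.

0.658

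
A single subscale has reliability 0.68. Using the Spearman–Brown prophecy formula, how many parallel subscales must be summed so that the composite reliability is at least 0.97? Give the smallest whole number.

16

k ≥ ρ*(1−ρ₁)/(ρ₁(1−ρ*)) = 0.97·0.32 / (0.68·0.03) = 15.216.
Smallest integer k = 16.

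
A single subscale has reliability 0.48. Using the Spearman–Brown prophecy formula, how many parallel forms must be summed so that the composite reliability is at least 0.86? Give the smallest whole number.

k ≥ ρ*(1−ρ₁)/(ρ₁(1−ρ*)) = 0.86·0.52 / (0.48·0.14) = 6.655.
Smallest integer k = 7.

7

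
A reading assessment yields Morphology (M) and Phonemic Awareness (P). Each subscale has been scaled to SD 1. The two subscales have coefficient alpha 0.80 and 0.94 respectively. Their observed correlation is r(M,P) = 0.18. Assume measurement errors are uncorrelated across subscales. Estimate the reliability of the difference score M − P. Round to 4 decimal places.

Var(M−P) = 1 + 1 − 2·0.18 = 2 − 0.36 = 1.64.
Under uncorrelated errors the observed covariances equal the true-score covariances, so only the own-variance terms attenuate.
True-score variance = [0.80 + 0.94] − 0.36 = 1.74 − 0.36 = 1.38.
Reliability = 1.38 / 1.64 = 0.8415.

0.8415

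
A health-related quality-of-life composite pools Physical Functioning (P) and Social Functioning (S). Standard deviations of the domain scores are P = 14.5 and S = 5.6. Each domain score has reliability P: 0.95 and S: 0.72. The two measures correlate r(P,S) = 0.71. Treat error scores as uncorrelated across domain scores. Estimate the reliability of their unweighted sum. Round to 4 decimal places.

Var(P+S) = 14.5² + 5.6² + 2·[14.5·5.6·0.71] = 241.61 + 115.304 = 356.914.
With uncorrelated errors the cross-covariances are all true-score covariance, so they carry over unchanged; only the diagonal terms shrink to ρᵢσᵢ².
True-score variance = [14.5²·0.95 + 5.6²·0.72] + 115.304 = 222.317 + 115.304 = 337.621.
Reliability = 337.621 / 356.914 = 0.9459.

0.9459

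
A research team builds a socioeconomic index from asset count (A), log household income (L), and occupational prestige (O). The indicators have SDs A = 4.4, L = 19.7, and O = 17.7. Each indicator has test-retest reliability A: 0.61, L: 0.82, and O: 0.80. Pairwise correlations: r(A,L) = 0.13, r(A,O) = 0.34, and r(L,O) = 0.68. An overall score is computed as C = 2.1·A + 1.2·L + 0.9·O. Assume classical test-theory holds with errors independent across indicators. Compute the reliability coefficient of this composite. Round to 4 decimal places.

Var(C) = 2.1²·4.4² + 1.2²·19.7² + 0.9²·17.7² + 2·[2.52·4.4·19.7·0.13 + 1.89·4.4·17.7·0.34 + 1.08·19.7·17.7·0.68] = 897.992 + 669.04 = 1567.03.
With uncorrelated errors the cross-covariances are all true-score covariance, so they carry over unchanged; only the diagonal terms shrink to ρᵢσᵢ².
True-score variance = [2.1²·4.4²·0.61 + 1.2²·19.7²·0.82 + 0.9²·17.7²·0.80] + 669.04 = 713.349 + 669.04 = 1382.39.
Reliability = 1382.39 / 1567.03 = 0.8822.

0.8822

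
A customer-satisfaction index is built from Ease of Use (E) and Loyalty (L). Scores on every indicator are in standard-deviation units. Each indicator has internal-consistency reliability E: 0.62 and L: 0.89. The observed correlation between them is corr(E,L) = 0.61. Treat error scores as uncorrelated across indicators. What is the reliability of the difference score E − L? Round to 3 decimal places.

0.372

Var(E−L) = 1 + 1 − 2·0.61 = 2 − 1.22 = 0.78.
With uncorrelated errors the cross-covariances are all true-score covariance, so they carry over unchanged; only the diagonal terms shrink to ρᵢσᵢ².
True-score variance = [0.62 + 0.89] − 1.22 = 1.51 − 1.22 = 0.29.
Reliability = 0.29 / 0.78 = 0.372.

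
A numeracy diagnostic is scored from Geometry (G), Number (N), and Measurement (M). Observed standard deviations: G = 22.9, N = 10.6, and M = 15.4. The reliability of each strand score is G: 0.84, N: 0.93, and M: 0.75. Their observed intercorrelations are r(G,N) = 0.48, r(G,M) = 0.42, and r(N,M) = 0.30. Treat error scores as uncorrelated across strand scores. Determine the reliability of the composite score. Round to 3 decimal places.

0.899

Var(G+N+M) = 22.9² + 10.6² + 15.4² + 2·[22.9·10.6·0.48 + 22.9·15.4·0.42 + 10.6·15.4·0.30] = 873.93 + 627.209 = 1501.14.
Because errors are independent across components, Cov(Tᵢ,Tⱼ) = Cov(Xᵢ,Xⱼ); the off-diagonal part of the true-score variance is the same as above.
True-score variance = [22.9²·0.84 + 10.6²·0.93 + 15.4²·0.75] + 627.209 = 722.869 + 627.209 = 1350.08.
Reliability = 1350.08 / 1501.14 = 0.899.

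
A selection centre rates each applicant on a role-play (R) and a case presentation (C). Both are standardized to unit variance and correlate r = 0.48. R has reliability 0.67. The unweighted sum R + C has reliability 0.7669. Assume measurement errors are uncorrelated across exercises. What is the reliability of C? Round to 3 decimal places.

0.640

Var(R+C) = 2 + 2·0.48 = 2.960.
True-score variance = ρ_R + ρ_C + 2·0.48, so 0.7669 = (0.67 + ρ_C + 0.96) / 2.960.
ρ_C = 0.7669·2.960 − 0.67 − 0.96 = 0.640.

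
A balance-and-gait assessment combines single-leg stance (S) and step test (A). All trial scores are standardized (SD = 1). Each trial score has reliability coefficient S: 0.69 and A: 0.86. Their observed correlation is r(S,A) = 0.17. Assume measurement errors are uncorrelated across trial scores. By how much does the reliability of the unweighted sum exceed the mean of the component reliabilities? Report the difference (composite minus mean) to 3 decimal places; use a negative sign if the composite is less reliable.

0.033

Var(sum) = 2 + 0.34 = 2.34; true-score variance = 1.55 + 0.34 = 1.89; composite reliability = 0.8077.
Mean component reliability = 0.7750.
Difference = 0.8077 − 0.7750 = 0.033.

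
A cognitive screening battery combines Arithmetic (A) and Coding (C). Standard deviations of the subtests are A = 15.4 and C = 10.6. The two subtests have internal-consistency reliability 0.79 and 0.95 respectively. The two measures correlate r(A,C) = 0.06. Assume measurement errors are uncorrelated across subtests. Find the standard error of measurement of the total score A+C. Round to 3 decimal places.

7.445

Var(total) = 349.52 + 19.5888 = 369.109.
True-score variance = 294.098 + 19.5888 = 313.687, so reliability = 0.8499.
Error variance = 369.109 − 313.687 = 55.4216; SEM = √55.4216 = 7.445.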